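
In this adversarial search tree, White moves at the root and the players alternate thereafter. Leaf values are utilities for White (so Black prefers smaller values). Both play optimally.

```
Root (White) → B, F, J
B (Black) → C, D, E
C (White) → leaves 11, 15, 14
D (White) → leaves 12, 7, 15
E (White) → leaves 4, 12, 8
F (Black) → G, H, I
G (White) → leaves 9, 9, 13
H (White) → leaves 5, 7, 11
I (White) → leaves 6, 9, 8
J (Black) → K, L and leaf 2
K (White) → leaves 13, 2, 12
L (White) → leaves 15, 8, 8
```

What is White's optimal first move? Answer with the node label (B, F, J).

C (White): max(11, 15, 14) = 15
D (White): max(12, 7, 15) = 15
E (White): max(4, 12, 8) = 12
B (Black): min(15, 15, 12) = 12
G (White): max(9, 9, 13) = 13
H (White): max(5, 7, 11) = 11
I (White): max(6, 9, 8) = 9
F (Black): min(13, 11, 9) = 9
K (White): max(13, 2, 12) = 13
L (White): max(15, 8, 8) = 15
J (Black): min(13, 15, 2) = 2
Root (White): max(12, 9, 2) = 12
White picks the child with the highest value: B (value 12).

B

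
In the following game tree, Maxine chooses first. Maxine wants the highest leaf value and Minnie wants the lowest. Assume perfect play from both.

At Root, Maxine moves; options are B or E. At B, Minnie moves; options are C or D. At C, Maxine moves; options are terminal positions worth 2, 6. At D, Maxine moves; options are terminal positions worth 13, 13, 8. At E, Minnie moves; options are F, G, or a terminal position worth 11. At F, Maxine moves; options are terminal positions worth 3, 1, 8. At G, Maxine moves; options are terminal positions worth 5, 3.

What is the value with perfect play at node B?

C: max(2, 6) = 6
D: max(13, 13, 8) = 13
B: min(6, 13) = 6

6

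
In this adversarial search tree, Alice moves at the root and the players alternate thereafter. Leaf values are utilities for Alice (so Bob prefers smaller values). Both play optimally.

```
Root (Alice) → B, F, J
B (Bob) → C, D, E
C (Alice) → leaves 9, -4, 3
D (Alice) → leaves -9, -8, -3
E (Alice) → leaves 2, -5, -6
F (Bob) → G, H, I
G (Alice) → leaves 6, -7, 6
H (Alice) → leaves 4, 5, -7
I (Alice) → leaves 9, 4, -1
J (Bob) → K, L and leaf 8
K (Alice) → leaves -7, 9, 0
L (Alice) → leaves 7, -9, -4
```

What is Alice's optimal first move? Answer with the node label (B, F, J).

C (Alice): max(9, -4, 3) = 9
D (Alice): max(-9, -8, -3) = -3
E (Alice): max(2, -5, -6) = 2
B (Bob): min(9, -3, 2) = -3
G (Alice): max(6, -7, 6) = 6
H (Alice): max(4, 5, -7) = 5
I (Alice): max(9, 4, -1) = 9
F (Bob): min(6, 5, 9) = 5
K (Alice): max(-7, 9, 0) = 9
L (Alice): max(7, -9, -4) = 7
J (Bob): min(9, 7, 8) = 7
Root (Alice): max(-3, 5, 7) = 7
Alice picks the child with the highest value: J (value 7).

J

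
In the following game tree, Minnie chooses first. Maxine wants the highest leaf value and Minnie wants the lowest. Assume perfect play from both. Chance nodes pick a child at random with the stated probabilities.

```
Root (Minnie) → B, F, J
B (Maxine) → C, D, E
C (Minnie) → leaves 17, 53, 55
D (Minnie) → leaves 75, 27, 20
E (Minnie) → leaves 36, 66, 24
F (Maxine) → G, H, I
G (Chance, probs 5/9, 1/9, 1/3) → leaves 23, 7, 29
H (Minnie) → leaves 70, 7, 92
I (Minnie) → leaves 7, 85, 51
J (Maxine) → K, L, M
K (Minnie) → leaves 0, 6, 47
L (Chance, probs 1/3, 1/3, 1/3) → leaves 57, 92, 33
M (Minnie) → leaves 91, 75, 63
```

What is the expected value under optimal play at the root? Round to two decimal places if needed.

C (Minnie): min(17, 53, 55) = 17
D (Minnie): min(75, 27, 20) = 20
E (Minnie): min(36, 66, 24) = 24
B (Maxine): max(17, 20, 24) = 24
G (Chance): 5/9·23 + 1/9·7 + 1/3·29 = 23.22
H (Minnie): min(70, 7, 92) = 7
I (Minnie): min(7, 85, 51) = 7
F (Maxine): max(23.22, 7, 7) = 23.22
K (Minnie): min(0, 6, 47) = 0
L (Chance): 1/3·57 + 1/3·92 + 1/3·33 = 60.67
M (Minnie): min(91, 75, 63) = 63
J (Maxine): max(0, 60.67, 63) = 63
Root (Minnie): min(24, 23.22, 63) = 23.22

23.22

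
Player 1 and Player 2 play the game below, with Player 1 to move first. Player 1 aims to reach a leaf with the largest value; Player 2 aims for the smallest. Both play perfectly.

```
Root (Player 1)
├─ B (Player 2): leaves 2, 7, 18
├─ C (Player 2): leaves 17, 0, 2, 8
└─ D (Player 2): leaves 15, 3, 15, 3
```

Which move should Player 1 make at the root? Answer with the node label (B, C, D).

B (Player 2): min(2, 7, 18) = 2
C (Player 2): min(17, 0, 2, 8) = 0
D (Player 2): min(15, 3, 15, 3) = 3
Root (Player 1): max(2, 0, 3) = 3
Player 1 picks the child with the highest value: D (value 3).

D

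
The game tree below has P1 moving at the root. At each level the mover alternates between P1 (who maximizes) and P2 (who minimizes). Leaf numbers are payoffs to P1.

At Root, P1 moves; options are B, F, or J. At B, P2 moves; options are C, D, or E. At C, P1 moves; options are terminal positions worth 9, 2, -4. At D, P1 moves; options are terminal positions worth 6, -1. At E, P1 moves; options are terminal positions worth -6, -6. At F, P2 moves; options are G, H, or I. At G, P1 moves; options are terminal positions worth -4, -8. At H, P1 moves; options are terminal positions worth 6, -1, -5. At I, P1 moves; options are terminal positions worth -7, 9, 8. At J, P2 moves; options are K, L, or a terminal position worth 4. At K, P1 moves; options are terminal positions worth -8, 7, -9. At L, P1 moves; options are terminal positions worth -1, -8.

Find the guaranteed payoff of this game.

C (P1): max(9, 2, -4) = 9
D (P1): max(6, -1) = 6
E (P1): max(-6, -6) = -6
B (P2): min(9, 6, -6) = -6
G (P1): max(-4, -8) = -4
H (P1): max(6, -1, -5) = 6
I (P1): max(-7, 9, 8) = 9
F (P2): min(-4, 6, 9) = -4
K (P1): max(-8, 7, -9) = 7
L (P1): max(-1, -8) = -1
J (P2): min(7, -1, 4) = -1
Root (P1): max(-6, -4, -1) = -1

-1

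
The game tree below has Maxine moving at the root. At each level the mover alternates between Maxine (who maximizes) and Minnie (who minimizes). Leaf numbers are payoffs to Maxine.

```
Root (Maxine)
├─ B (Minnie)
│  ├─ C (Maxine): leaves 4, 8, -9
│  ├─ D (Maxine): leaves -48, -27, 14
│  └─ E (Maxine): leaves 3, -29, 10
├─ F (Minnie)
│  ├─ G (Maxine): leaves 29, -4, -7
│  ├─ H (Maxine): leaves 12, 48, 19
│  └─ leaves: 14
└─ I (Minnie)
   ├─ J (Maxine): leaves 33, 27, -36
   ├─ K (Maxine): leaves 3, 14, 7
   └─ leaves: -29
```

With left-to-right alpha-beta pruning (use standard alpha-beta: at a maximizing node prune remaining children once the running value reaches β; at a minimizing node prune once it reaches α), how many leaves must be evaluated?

C [α=-∞,β=+∞]: v=8
D [α=-∞,β=8]: v=14
E [α=-∞,β=8]: v=10
B [α=-∞,β=+∞]: v=8
G [α=8,β=+∞]: v=29
H [α=8,β=29]: v=48 after child 2 ≥ β → β-cutoff, skip 1
F [α=8,β=+∞]: v=14
J [α=14,β=+∞]: v=33
K [α=14,β=33]: v=14
I [α=14,β=+∞]: v=14 after child 2 ≤ α → α-cutoff, skip 1
Root [α=-∞,β=+∞]: v=14
Leaves evaluated: 21 of 23.

21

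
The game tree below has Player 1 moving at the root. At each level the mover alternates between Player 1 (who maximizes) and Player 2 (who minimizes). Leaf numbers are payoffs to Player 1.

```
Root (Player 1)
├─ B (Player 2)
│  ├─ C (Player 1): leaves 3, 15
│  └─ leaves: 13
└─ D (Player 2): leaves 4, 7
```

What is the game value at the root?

13

C (Player 1): max(3, 15) = 15
B (Player 2): min(15, 13) = 13
D (Player 2): min(4, 7) = 4
Root (Player 1): max(13, 4) = 13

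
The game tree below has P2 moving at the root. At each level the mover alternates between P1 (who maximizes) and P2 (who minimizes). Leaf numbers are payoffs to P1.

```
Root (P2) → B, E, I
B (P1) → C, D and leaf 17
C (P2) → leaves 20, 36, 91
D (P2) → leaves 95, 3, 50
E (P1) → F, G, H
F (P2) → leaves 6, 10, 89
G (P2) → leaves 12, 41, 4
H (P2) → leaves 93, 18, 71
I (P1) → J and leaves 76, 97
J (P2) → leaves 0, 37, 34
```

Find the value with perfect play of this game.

18

C (P2): min(20, 36, 91) = 20
D (P2): min(95, 3, 50) = 3
B (P1): max(20, 3, 17) = 20
F (P2): min(6, 10, 89) = 6
G (P2): min(12, 41, 4) = 4
H (P2): min(93, 18, 71) = 18
E (P1): max(6, 4, 18) = 18
J (P2): min(0, 37, 34) = 0
I (P1): max(0, 76, 97) = 97
Root (P2): min(20, 18, 97) = 18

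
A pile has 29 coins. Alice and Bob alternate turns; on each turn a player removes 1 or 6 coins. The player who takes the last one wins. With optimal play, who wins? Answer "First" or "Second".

First

W/L table (W = player to move can force a win):
i:   0  1  2  3  4  5  6  7  8  9 10 11 12 13 14 15 16 17 18 19 20 21 22 23 24 25 26 27 28 29
     L  W  L  W  L  W  W  L  W  L  W  L  W  W  L  W  L  W  L  W  W  L  W  L  W  L  W  W  L  W
Position 29 is W, so the first player wins.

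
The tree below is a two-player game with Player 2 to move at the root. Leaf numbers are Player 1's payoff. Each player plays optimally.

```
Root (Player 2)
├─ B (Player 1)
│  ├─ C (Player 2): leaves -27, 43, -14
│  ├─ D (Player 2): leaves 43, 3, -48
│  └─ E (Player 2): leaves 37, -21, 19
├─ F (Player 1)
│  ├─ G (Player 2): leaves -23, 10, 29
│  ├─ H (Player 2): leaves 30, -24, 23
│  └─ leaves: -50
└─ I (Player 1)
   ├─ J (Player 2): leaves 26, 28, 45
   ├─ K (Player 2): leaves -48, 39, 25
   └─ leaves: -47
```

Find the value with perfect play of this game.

C (Player 2): min(-27, 43, -14) = -27
D (Player 2): min(43, 3, -48) = -48
E (Player 2): min(37, -21, 19) = -21
B (Player 1): max(-27, -48, -21) = -21
G (Player 2): min(-23, 10, 29) = -23
H (Player 2): min(30, -24, 23) = -24
F (Player 1): max(-23, -24, -50) = -23
J (Player 2): min(26, 28, 45) = 26
K (Player 2): min(-48, 39, 25) = -48
I (Player 1): max(26, -48, -47) = 26
Root (Player 2): min(-21, -23, 26) = -23

-23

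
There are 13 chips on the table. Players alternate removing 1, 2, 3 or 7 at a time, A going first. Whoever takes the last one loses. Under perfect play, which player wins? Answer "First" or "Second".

Second

Compute winning (W) and losing (L) positions by backward induction:
i:   0  1  2  3  4  5  6  7  8  9 10 11 12 13
     W  L  W  W  W  L  W  W  W  L  W  W  W  L
Position 13 is L, so the second player wins.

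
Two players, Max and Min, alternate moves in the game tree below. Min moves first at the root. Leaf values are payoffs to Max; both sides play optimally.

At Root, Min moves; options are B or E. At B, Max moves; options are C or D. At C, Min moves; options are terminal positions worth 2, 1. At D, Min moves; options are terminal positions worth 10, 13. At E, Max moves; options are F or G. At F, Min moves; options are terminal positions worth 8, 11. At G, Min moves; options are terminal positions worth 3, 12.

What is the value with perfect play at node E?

F: min(8, 11) = 8
G: min(3, 12) = 3
E: max(8, 3) = 8

8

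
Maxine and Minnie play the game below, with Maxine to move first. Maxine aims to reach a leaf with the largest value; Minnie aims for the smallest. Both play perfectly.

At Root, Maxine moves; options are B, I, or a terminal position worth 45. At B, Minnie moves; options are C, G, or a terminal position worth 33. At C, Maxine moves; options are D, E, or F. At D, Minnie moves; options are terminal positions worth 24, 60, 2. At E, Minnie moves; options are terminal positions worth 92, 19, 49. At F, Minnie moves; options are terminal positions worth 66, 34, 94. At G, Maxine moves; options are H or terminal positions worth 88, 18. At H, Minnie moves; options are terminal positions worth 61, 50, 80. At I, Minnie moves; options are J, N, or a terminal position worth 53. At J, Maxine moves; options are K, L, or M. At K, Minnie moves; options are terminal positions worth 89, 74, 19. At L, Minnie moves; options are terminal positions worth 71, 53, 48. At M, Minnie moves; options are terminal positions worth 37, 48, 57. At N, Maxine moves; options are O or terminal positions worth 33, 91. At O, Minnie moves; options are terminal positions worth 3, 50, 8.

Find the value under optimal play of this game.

48

D (Minnie): min(24, 60, 2) = 2
E (Minnie): min(92, 19, 49) = 19
F (Minnie): min(66, 34, 94) = 34
C (Maxine): max(2, 19, 34) = 34
H (Minnie): min(61, 50, 80) = 50
G (Maxine): max(50, 88, 18) = 88
B (Minnie): min(34, 88, 33) = 33
K (Minnie): min(89, 74, 19) = 19
L (Minnie): min(71, 53, 48) = 48
M (Minnie): min(37, 48, 57) = 37
J (Maxine): max(19, 48, 37) = 48
O (Minnie): min(3, 50, 8) = 3
N (Maxine): max(3, 33, 91) = 91
I (Minnie): min(48, 91, 53) = 48
Root (Maxine): max(33, 48, 45) = 48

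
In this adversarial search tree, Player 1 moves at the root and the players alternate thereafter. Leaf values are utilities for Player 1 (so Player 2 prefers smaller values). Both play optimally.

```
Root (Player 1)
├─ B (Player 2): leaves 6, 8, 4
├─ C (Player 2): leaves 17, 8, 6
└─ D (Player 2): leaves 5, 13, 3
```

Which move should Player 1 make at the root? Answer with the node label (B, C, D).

C

B (Player 2): min(6, 8, 4) = 4
C (Player 2): min(17, 8, 6) = 6
D (Player 2): min(5, 13, 3) = 3
Root (Player 1): max(4, 6, 3) = 6
Player 1 picks the child with the highest value: C (value 6).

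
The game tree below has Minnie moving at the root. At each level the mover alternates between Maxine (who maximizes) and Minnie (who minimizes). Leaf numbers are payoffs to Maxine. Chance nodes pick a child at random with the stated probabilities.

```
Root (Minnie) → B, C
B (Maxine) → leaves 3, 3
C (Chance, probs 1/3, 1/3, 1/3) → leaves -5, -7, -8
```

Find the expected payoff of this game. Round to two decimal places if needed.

B (Maxine): max(3, 3) = 3
C (Chance): 1/3·-5 + 1/3·-7 + 1/3·-8 = -6.67
Root (Minnie): min(3, -6.67) = -6.67

-6.67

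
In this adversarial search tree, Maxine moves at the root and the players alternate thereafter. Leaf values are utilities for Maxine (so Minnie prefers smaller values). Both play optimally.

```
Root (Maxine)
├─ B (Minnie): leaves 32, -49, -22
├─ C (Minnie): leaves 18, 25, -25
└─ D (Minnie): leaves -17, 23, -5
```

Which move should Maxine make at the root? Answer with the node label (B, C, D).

B (Minnie): min(32, -49, -22) = -49
C (Minnie): min(18, 25, -25) = -25
D (Minnie): min(-17, 23, -5) = -17
Root (Maxine): max(-49, -25, -17) = -17
Maxine picks the child with the highest value: D (value -17).

D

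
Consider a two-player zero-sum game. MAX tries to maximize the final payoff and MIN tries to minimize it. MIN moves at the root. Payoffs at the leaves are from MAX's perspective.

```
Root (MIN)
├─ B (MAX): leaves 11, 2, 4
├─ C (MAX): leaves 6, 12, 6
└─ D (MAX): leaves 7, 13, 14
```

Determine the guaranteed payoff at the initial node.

B (MAX): max(11, 2, 4) = 11
C (MAX): max(6, 12, 6) = 12
D (MAX): max(7, 13, 14) = 14
Root (MIN): min(11, 12, 14) = 11

11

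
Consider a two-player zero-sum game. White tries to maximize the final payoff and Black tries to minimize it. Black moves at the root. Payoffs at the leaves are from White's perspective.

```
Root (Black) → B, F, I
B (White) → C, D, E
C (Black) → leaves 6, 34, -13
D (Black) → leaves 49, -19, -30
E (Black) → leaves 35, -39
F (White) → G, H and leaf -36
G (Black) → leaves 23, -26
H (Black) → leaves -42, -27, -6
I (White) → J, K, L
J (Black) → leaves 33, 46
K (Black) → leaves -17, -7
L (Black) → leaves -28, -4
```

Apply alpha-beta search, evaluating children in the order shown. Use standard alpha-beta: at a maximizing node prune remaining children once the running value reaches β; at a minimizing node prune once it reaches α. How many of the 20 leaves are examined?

13

C [α=-∞,β=+∞]: v=-13
D [α=-13,β=+∞]: v=-19 after child 2 ≤ α → α-cutoff, skip 1
E [α=-13,β=+∞]: v=-39
B [α=-∞,β=+∞]: v=-13
G [α=-∞,β=-13]: v=-26
H [α=-26,β=-13]: v=-42 after child 1 ≤ α → α-cutoff, skip 2
F [α=-∞,β=-13]: v=-26
J [α=-∞,β=-26]: v=33
I [α=-∞,β=-26]: v=33 after child 1 ≥ β → β-cutoff, skip 2
Root [α=-∞,β=+∞]: v=-26
Leaves evaluated: 13 of 20.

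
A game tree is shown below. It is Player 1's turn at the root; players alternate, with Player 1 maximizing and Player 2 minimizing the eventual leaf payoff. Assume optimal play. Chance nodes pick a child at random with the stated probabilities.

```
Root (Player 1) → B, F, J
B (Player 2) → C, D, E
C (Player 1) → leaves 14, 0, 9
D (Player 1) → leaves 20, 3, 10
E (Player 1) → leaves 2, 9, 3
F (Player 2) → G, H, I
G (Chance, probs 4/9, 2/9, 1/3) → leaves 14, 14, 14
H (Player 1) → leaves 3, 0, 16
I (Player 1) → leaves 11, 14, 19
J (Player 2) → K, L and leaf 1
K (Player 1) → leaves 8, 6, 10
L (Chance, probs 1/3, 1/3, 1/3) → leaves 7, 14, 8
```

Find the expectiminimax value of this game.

14

C (Player 1): max(14, 0, 9) = 14
D (Player 1): max(20, 3, 10) = 20
E (Player 1): max(2, 9, 3) = 9
B (Player 2): min(14, 20, 9) = 9
G (Chance): 4/9·14 + 2/9·14 + 1/3·14 = 14
H (Player 1): max(3, 0, 16) = 16
I (Player 1): max(11, 14, 19) = 19
F (Player 2): min(14, 16, 19) = 14
K (Player 1): max(8, 6, 10) = 10
L (Chance): 1/3·7 + 1/3·14 + 1/3·8 = 9.67
J (Player 2): min(10, 9.67, 1) = 1
Root (Player 1): max(9, 14, 1) = 14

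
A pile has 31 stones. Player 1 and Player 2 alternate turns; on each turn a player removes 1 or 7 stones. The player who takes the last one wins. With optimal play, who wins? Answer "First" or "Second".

Positions where the player to move wins (W) vs loses (L):
i:   0  1  2  3  4  5  6  7  8  9 10 11 12 13 14 15 16 17 18 19 20 21 22 23 24 25 26 27 28 29 30 31
     L  W  L  W  L  W  L  W  L  W  L  W  L  W  L  W  L  W  L  W  L  W  L  W  L  W  L  W  L  W  L  W
Position 31 is W, so the first player wins.

First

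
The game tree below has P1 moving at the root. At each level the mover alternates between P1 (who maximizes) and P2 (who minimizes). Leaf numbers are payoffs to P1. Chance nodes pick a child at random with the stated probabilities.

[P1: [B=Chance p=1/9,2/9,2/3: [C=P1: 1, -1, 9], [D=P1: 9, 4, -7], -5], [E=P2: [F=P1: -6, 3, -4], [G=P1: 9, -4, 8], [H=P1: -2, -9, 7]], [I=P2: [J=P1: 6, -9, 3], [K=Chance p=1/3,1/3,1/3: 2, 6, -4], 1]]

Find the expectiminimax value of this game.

C (P1): max(1, -1, 9) = 9
D (P1): max(9, 4, -7) = 9
B (Chance): 1/9·9 + 2/9·9 + 2/3·-5 = -0.33
F (P1): max(-6, 3, -4) = 3
G (P1): max(9, -4, 8) = 9
H (P1): max(-2, -9, 7) = 7
E (P2): min(3, 9, 7) = 3
J (P1): max(6, -9, 3) = 6
K (Chance): 1/3·2 + 1/3·6 + 1/3·-4 = 1.33
I (P2): min(6, 1.33, 1) = 1
Root (P1): max(-0.33, 3, 1) = 3

3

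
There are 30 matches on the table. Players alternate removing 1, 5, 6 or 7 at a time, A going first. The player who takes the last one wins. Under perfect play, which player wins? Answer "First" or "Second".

First

i:   0  1  2  3  4  5  6  7  8  9 10 11 12 13 14 15 16 17 18 19 20 21 22 23 24 25 26 27 28 29 30
     L  W  L  W  L  W  W  W  W  W  W  W  L  W  L  W  L  W  W  W  W  W  W  W  L  W  L  W  L  W  W
Position 30 is W, so the first player wins.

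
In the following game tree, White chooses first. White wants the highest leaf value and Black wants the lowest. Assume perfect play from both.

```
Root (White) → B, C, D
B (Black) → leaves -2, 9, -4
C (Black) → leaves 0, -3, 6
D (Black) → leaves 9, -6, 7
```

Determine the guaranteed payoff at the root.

B (Black): min(-2, 9, -4) = -4
C (Black): min(0, -3, 6) = -3
D (Black): min(9, -6, 7) = -6
Root (White): max(-4, -3, -6) = -3

-3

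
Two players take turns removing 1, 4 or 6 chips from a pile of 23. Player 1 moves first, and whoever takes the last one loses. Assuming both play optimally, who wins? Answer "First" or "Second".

Second

i:   0  1  2  3  4  5  6  7  8  9 10 11 12 13 14 15 16 17 18 19 20 21 22 23
     W  L  W  L  W  W  L  W  L  W  W  L  W  L  W  W  L  W  L  W  W  L  W  L
Position 23 is L, so the second player wins.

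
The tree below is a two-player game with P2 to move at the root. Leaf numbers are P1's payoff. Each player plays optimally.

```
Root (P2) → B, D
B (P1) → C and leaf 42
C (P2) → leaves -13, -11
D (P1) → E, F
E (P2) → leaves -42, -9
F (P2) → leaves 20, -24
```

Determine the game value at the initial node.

-24

C (P2): min(-13, -11) = -13
B (P1): max(-13, 42) = 42
E (P2): min(-42, -9) = -42
F (P2): min(20, -24) = -24
D (P1): max(-42, -24) = -24
Root (P2): min(42, -24) = -24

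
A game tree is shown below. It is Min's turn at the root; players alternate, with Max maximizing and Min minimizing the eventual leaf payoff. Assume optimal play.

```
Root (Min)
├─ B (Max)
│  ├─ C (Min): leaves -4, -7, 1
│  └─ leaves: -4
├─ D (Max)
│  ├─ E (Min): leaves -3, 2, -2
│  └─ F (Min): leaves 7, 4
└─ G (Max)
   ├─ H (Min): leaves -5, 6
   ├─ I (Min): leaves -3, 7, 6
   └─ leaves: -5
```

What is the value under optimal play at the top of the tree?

-4

C (Min): min(-4, -7, 1) = -7
B (Max): max(-7, -4) = -4
E (Min): min(-3, 2, -2) = -3
F (Min): min(7, 4) = 4
D (Max): max(-3, 4) = 4
H (Min): min(-5, 6) = -5
I (Min): min(-3, 7, 6) = -3
G (Max): max(-5, -3, -5) = -3
Root (Min): min(-4, 4, -3) = -4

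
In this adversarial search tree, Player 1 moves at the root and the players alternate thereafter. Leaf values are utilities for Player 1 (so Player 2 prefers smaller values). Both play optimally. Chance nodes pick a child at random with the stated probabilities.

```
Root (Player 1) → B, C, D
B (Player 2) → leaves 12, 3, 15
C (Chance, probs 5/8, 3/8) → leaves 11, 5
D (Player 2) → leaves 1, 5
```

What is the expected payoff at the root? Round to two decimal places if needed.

8.75

B (Player 2): min(12, 3, 15) = 3
C (Chance): 5/8·11 + 3/8·5 = 8.75
D (Player 2): min(1, 5) = 1
Root (Player 1): max(3, 8.75, 1) = 8.75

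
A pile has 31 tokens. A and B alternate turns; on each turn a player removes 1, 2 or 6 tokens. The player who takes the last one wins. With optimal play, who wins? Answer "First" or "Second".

Second

Positions where the player to move wins (W) vs loses (L):
i:   0  1  2  3  4  5  6  7  8  9 10 11 12 13 14 15 16 17 18 19 20 21 22 23 24 25 26 27 28 29 30 31
     L  W  W  L  W  W  W  L  W  W  L  W  W  W  L  W  W  L  W  W  W  L  W  W  L  W  W  W  L  W  W  L
Position 31 is L, so the second player wins.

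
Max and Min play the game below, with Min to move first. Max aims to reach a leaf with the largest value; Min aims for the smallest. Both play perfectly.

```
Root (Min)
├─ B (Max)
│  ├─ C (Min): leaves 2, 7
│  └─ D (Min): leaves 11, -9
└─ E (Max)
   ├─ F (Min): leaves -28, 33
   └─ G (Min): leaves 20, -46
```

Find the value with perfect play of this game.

C (Min): min(2, 7) = 2
D (Min): min(11, -9) = -9
B (Max): max(2, -9) = 2
F (Min): min(-28, 33) = -28
G (Min): min(20, -46) = -46
E (Max): max(-28, -46) = -28
Root (Min): min(2, -28) = -28

-28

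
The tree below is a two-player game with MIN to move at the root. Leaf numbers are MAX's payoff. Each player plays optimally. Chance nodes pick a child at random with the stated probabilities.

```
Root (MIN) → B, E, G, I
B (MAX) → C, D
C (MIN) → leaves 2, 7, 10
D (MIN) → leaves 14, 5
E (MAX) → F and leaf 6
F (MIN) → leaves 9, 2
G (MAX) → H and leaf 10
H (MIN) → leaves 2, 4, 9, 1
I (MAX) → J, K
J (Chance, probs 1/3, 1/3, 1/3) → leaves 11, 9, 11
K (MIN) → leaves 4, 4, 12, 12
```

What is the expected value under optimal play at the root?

C (MIN): min(2, 7, 10) = 2
D (MIN): min(14, 5) = 5
B (MAX): max(2, 5) = 5
F (MIN): min(9, 2) = 2
E (MAX): max(2, 6) = 6
H (MIN): min(2, 4, 9, 1) = 1
G (MAX): max(1, 10) = 10
J (Chance): 1/3·11 + 1/3·9 + 1/3·11 = 10.33
K (MIN): min(4, 4, 12, 12) = 4
I (MAX): max(10.33, 4) = 10.33
Root (MIN): min(5, 6, 10, 10.33) = 5

5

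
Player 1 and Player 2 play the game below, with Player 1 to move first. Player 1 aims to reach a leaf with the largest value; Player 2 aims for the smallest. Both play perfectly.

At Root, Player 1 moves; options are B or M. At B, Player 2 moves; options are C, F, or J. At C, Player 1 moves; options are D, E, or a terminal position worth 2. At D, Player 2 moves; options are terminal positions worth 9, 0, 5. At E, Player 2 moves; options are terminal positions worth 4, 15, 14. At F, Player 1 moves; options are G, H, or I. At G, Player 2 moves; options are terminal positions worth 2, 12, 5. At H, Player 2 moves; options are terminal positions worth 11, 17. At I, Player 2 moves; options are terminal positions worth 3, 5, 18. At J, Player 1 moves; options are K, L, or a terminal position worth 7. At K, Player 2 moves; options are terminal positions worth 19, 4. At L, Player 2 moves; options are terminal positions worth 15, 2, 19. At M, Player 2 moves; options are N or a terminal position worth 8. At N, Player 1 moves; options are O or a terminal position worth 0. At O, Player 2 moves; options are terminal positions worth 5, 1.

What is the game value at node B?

D: min(9, 0, 5) = 0
E: min(4, 15, 14) = 4
C: max(0, 4, 2) = 4
G: min(2, 12, 5) = 2
H: min(11, 17) = 11
I: min(3, 5, 18) = 3
F: max(2, 11, 3) = 11
K: min(19, 4) = 4
L: min(15, 2, 19) = 2
J: max(4, 2, 7) = 7
B: min(4, 11, 7) = 4

4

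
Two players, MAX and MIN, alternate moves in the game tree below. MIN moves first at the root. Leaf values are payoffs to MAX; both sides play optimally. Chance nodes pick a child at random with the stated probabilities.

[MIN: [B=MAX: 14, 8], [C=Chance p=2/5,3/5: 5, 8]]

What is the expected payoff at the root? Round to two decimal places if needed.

B (MAX): max(14, 8) = 14
C (Chance): 2/5·5 + 3/5·8 = 6.8
Root (MIN): min(14, 6.8) = 6.8

6.8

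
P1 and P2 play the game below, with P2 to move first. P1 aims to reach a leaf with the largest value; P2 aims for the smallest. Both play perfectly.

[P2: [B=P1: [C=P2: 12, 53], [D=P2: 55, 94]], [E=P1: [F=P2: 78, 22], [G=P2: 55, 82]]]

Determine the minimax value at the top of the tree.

C (P2): min(12, 53) = 12
D (P2): min(55, 94) = 55
B (P1): max(12, 55) = 55
F (P2): min(78, 22) = 22
G (P2): min(55, 82) = 55
E (P1): max(22, 55) = 55
Root (P2): min(55, 55) = 55

55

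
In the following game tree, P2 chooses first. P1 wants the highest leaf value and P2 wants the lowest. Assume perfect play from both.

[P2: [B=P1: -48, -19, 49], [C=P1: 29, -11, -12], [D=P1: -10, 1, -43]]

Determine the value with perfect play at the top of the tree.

B (P1): max(-48, -19, 49) = 49
C (P1): max(29, -11, -12) = 29
D (P1): max(-10, 1, -43) = 1
Root (P2): min(49, 29, 1) = 1

1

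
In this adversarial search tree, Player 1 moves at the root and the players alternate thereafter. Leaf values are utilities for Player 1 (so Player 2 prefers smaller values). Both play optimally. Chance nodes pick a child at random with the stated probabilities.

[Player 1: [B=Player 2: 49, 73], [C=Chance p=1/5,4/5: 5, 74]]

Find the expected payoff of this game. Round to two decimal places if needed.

60.2

B (Player 2): min(49, 73) = 49
C (Chance): 1/5·5 + 4/5·74 = 60.2
Root (Player 1): max(49, 60.2) = 60.2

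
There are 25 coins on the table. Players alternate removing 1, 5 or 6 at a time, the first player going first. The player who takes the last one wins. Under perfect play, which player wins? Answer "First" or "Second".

First

i:   0  1  2  3  4  5  6  7  8  9 10 11 12 13 14 15 16 17 18 19 20 21 22 23 24 25
     L  W  L  W  L  W  W  W  W  W  W  L  W  L  W  L  W  W  W  W  W  W  L  W  L  W
Position 25 is W, so the first player wins.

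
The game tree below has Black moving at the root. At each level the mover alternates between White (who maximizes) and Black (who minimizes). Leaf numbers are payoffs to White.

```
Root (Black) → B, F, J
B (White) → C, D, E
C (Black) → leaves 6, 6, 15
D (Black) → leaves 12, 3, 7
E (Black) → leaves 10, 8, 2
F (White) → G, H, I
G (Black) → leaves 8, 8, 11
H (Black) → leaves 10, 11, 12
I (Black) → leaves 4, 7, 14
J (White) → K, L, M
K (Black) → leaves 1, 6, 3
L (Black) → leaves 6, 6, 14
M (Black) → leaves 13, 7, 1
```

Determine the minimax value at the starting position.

C (Black): min(6, 6, 15) = 6
D (Black): min(12, 3, 7) = 3
E (Black): min(10, 8, 2) = 2
B (White): max(6, 3, 2) = 6
G (Black): min(8, 8, 11) = 8
H (Black): min(10, 11, 12) = 10
I (Black): min(4, 7, 14) = 4
F (White): max(8, 10, 4) = 10
K (Black): min(1, 6, 3) = 1
L (Black): min(6, 6, 14) = 6
M (Black): min(13, 7, 1) = 1
J (White): max(1, 6, 1) = 6
Root (Black): min(6, 10, 6) = 6

6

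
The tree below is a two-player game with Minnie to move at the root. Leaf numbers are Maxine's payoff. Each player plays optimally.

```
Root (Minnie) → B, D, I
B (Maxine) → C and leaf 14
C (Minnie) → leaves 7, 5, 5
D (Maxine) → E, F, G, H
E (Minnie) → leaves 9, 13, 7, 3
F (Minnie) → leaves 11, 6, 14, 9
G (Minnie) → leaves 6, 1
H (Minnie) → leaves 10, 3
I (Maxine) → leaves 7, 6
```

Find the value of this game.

C (Minnie): min(7, 5, 5) = 5
B (Maxine): max(5, 14) = 14
E (Minnie): min(9, 13, 7, 3) = 3
F (Minnie): min(11, 6, 14, 9) = 6
G (Minnie): min(6, 1) = 1
H (Minnie): min(10, 3) = 3
D (Maxine): max(3, 6, 1, 3) = 6
I (Maxine): max(7, 6) = 7
Root (Minnie): min(14, 6, 7) = 6

6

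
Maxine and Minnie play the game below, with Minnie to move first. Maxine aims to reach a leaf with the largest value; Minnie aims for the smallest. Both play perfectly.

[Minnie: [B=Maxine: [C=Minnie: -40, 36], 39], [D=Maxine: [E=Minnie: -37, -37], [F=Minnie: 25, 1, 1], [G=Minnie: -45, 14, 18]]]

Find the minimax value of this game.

C (Minnie): min(-40, 36) = -40
B (Maxine): max(-40, 39) = 39
E (Minnie): min(-37, -37) = -37
F (Minnie): min(25, 1, 1) = 1
G (Minnie): min(-45, 14, 18) = -45
D (Maxine): max(-37, 1, -45) = 1
Root (Minnie): min(39, 1) = 1

1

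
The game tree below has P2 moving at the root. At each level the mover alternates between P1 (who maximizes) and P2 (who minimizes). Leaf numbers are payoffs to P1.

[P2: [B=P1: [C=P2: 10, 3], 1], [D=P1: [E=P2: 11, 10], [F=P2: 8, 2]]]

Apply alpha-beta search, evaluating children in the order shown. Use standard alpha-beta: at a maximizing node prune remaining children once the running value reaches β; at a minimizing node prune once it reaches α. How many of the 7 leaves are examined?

C [α=-∞,β=+∞]: v=3
B [α=-∞,β=+∞]: v=3
E [α=-∞,β=3]: v=10
D [α=-∞,β=3]: v=10 after child 1 ≥ β → β-cutoff, skip 1
Root [α=-∞,β=+∞]: v=3
Leaves evaluated: 5 of 7.

5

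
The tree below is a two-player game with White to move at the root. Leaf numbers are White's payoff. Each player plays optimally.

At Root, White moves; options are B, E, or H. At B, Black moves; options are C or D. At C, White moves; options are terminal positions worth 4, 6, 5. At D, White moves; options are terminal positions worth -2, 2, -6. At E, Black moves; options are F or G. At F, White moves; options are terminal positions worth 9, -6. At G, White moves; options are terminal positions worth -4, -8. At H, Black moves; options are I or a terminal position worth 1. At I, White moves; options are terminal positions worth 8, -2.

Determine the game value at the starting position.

C (White): max(4, 6, 5) = 6
D (White): max(-2, 2, -6) = 2
B (Black): min(6, 2) = 2
F (White): max(9, -6) = 9
G (White): max(-4, -8) = -4
E (Black): min(9, -4) = -4
I (White): max(8, -2) = 8
H (Black): min(8, 1) = 1
Root (White): max(2, -4, 1) = 2

2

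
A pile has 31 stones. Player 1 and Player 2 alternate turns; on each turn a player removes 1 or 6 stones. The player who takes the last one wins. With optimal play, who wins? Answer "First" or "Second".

Positions where the player to move wins (W) vs loses (L):
i:   0  1  2  3  4  5  6  7  8  9 10 11 12 13 14 15 16 17 18 19 20 21 22 23 24 25 26 27 28 29 30 31
     L  W  L  W  L  W  W  L  W  L  W  L  W  W  L  W  L  W  L  W  W  L  W  L  W  L  W  W  L  W  L  W
Position 31 is W, so the first player wins.

First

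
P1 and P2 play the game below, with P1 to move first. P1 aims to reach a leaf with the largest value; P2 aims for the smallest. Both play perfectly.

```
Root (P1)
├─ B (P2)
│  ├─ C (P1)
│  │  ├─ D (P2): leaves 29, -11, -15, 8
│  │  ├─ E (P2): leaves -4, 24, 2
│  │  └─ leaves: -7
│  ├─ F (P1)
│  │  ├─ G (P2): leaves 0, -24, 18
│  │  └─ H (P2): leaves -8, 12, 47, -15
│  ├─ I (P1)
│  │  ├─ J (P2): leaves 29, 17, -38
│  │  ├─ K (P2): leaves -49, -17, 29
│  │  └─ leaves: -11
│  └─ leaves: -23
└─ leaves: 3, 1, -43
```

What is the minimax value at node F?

-15

G: min(0, -24, 18) = -24
H: min(-8, 12, 47, -15) = -15
F: max(-24, -15) = -15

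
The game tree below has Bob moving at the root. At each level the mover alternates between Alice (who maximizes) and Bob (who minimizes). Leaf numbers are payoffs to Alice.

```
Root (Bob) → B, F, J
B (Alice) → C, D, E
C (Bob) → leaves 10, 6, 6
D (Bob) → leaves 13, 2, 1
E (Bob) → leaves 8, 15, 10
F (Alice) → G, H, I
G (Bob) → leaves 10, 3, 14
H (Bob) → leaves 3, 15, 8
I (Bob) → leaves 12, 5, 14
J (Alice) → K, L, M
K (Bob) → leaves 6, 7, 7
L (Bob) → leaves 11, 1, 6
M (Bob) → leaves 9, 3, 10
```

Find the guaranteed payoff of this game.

C (Bob): min(10, 6, 6) = 6
D (Bob): min(13, 2, 1) = 1
E (Bob): min(8, 15, 10) = 8
B (Alice): max(6, 1, 8) = 8
G (Bob): min(10, 3, 14) = 3
H (Bob): min(3, 15, 8) = 3
I (Bob): min(12, 5, 14) = 5
F (Alice): max(3, 3, 5) = 5
K (Bob): min(6, 7, 7) = 6
L (Bob): min(11, 1, 6) = 1
M (Bob): min(9, 3, 10) = 3
J (Alice): max(6, 1, 3) = 6
Root (Bob): min(8, 5, 6) = 5

5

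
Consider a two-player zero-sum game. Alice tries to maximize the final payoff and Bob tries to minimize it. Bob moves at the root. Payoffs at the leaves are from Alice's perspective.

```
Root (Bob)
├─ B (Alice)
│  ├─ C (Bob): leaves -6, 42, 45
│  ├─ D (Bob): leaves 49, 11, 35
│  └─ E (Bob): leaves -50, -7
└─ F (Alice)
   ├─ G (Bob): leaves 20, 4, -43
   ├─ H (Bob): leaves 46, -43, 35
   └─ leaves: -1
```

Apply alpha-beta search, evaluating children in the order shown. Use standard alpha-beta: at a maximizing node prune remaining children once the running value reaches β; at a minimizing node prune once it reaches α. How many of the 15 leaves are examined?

13

C [α=-∞,β=+∞]: v=-6
D [α=-6,β=+∞]: v=11
E [α=11,β=+∞]: v=-50 after child 1 ≤ α → α-cutoff, skip 1
B [α=-∞,β=+∞]: v=11
G [α=-∞,β=11]: v=-43
H [α=-43,β=11]: v=-43 after child 2 ≤ α → α-cutoff, skip 1
F [α=-∞,β=11]: v=-1
Root [α=-∞,β=+∞]: v=-1
Leaves evaluated: 13 of 15.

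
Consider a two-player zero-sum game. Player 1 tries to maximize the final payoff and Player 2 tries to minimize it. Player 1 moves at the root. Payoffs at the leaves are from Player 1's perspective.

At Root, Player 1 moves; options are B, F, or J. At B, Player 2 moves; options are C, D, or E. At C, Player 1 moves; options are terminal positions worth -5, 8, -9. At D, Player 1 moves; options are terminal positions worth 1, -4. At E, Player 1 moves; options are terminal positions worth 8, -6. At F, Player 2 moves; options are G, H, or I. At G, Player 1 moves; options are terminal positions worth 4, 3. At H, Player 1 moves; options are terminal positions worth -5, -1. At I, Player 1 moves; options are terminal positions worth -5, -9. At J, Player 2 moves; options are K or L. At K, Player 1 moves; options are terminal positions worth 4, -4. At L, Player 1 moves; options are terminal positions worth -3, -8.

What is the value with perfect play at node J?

-3

K: max(4, -4) = 4
L: max(-3, -8) = -3
J: min(4, -3) = -3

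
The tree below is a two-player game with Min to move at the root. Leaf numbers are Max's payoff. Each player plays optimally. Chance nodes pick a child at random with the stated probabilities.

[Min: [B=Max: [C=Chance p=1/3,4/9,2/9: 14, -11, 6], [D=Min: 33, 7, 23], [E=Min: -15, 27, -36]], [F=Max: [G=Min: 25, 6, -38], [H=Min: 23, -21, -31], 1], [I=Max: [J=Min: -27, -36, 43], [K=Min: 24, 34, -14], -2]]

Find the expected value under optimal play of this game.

-2

C (Chance): 1/3·14 + 4/9·-11 + 2/9·6 = 1.11
D (Min): min(33, 7, 23) = 7
E (Min): min(-15, 27, -36) = -36
B (Max): max(1.11, 7, -36) = 7
G (Min): min(25, 6, -38) = -38
H (Min): min(23, -21, -31) = -31
F (Max): max(-38, -31, 1) = 1
J (Min): min(-27, -36, 43) = -36
K (Min): min(24, 34, -14) = -14
I (Max): max(-36, -14, -2) = -2
Root (Min): min(7, 1, -2) = -2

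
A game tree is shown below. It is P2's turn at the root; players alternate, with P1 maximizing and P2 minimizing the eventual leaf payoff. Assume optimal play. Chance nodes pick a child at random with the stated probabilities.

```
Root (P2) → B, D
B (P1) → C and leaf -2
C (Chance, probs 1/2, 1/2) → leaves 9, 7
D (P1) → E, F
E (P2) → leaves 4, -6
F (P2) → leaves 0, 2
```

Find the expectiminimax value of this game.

0

C (Chance): 1/2·9 + 1/2·7 = 8
B (P1): max(8, -2) = 8
E (P2): min(4, -6) = -6
F (P2): min(0, 2) = 0
D (P1): max(-6, 0) = 0
Root (P2): min(8, 0) = 0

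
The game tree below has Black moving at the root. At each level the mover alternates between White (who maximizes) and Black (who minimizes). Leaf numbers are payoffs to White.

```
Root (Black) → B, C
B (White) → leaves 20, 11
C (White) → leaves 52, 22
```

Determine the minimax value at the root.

20

B (White): max(20, 11) = 20
C (White): max(52, 22) = 52
Root (Black): min(20, 52) = 20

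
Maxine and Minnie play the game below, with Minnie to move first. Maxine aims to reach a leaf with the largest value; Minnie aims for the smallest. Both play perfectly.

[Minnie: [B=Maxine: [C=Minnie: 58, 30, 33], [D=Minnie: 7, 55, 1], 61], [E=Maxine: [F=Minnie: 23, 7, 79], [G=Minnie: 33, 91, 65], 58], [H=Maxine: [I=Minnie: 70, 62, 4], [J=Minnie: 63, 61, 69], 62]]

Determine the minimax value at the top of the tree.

58

C (Minnie): min(58, 30, 33) = 30
D (Minnie): min(7, 55, 1) = 1
B (Maxine): max(30, 1, 61) = 61
F (Minnie): min(23, 7, 79) = 7
G (Minnie): min(33, 91, 65) = 33
E (Maxine): max(7, 33, 58) = 58
I (Minnie): min(70, 62, 4) = 4
J (Minnie): min(63, 61, 69) = 61
H (Maxine): max(4, 61, 62) = 62
Root (Minnie): min(61, 58, 62) = 58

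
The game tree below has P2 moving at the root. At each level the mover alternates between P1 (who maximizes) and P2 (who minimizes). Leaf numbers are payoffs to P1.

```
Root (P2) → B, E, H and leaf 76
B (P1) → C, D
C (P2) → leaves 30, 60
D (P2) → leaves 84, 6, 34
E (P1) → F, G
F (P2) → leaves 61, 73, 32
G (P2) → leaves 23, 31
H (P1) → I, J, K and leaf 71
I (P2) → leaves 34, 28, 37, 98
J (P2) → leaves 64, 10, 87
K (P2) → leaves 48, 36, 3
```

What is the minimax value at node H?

71

I: min(34, 28, 37, 98) = 28
J: min(64, 10, 87) = 10
K: min(48, 36, 3) = 3
H: max(28, 10, 3, 71) = 71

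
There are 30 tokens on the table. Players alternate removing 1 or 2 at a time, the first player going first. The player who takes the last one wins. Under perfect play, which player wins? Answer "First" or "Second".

Compute winning (W) and losing (L) positions by backward induction:
i:   0  1  2  3  4  5  6  7  8  9 10 11 12 13 14 15 16 17 18 19 20 21 22 23 24 25 26 27 28 29 30
     L  W  W  L  W  W  L  W  W  L  W  W  L  W  W  L  W  W  L  W  W  L  W  W  L  W  W  L  W  W  L
Position 30 is L, so the second player wins.

Second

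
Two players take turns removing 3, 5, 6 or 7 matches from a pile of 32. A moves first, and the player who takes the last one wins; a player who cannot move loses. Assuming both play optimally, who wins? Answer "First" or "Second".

Second

i:   0  1  2  3  4  5  6  7  8  9 10 11 12 13 14 15 16 17 18 19 20 21 22 23 24 25 26 27 28 29 30 31 32
     L  L  L  W  W  W  W  W  W  W  L  L  L  W  W  W  W  W  W  W  L  L  L  W  W  W  W  W  W  W  L  L  L
Position 32 is L, so the second player wins.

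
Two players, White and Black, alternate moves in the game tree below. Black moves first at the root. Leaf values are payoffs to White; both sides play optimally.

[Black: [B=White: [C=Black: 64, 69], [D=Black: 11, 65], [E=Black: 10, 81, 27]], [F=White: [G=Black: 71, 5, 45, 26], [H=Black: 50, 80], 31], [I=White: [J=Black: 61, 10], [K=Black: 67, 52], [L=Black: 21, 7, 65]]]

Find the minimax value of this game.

C (Black): min(64, 69) = 64
D (Black): min(11, 65) = 11
E (Black): min(10, 81, 27) = 10
B (White): max(64, 11, 10) = 64
G (Black): min(71, 5, 45, 26) = 5
H (Black): min(50, 80) = 50
F (White): max(5, 50, 31) = 50
J (Black): min(61, 10) = 10
K (Black): min(67, 52) = 52
L (Black): min(21, 7, 65) = 7
I (White): max(10, 52, 7) = 52
Root (Black): min(64, 50, 52) = 50

50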